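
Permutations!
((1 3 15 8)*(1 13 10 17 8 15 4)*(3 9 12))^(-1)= (1 4 3 12 9)(8 17 10 13)= [0, 4, 2, 12, 3, 5, 6, 7, 17, 1, 13, 11, 9, 8, 14, 15, 16, 10]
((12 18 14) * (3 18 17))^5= (18)= [0, 1, 2, 3, 4, 5, 6, 7, 8, 9, 10, 11, 12, 13, 14, 15, 16, 17, 18]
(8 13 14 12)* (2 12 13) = (2 12 8)(13 14) = [0, 1, 12, 3, 4, 5, 6, 7, 2, 9, 10, 11, 8, 14, 13]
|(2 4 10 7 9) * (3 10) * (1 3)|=|(1 3 10 7 9 2 4)|=7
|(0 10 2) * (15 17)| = 6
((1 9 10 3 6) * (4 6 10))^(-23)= [0, 9, 2, 10, 6, 5, 1, 7, 8, 4, 3]= (1 9 4 6)(3 10)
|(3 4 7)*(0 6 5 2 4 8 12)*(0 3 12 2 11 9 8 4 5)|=|(0 6)(2 5 11 9 8)(3 4 7 12)|=20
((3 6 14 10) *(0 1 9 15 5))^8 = (0 15 1 5 9) = [15, 5, 2, 3, 4, 9, 6, 7, 8, 0, 10, 11, 12, 13, 14, 1]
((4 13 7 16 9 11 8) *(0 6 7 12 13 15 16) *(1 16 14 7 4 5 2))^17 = (0 7 14 15 4 6)(1 11 2 9 5 16 8)(12 13) = [7, 11, 9, 3, 6, 16, 0, 14, 1, 5, 10, 2, 13, 12, 15, 4, 8]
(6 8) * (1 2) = [0, 2, 1, 3, 4, 5, 8, 7, 6] = (1 2)(6 8)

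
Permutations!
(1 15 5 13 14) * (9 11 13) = [0, 15, 2, 3, 4, 9, 6, 7, 8, 11, 10, 13, 12, 14, 1, 5] = (1 15 5 9 11 13 14)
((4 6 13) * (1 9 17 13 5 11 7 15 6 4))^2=(1 17)(5 7 6 11 15)(9 13)=[0, 17, 2, 3, 4, 7, 11, 6, 8, 13, 10, 15, 12, 9, 14, 5, 16, 1]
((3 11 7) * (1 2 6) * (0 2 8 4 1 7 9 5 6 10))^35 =(0 10 2)(1 4 8)(3 7 6 5 9 11) =[10, 4, 0, 7, 8, 9, 5, 6, 1, 11, 2, 3]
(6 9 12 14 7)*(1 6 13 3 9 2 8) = (1 6 2 8)(3 9 12 14 7 13) = [0, 6, 8, 9, 4, 5, 2, 13, 1, 12, 10, 11, 14, 3, 7]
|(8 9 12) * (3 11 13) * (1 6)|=|(1 6)(3 11 13)(8 9 12)|=6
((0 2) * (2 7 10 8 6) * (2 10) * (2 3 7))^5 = (0 2)(3 7)(6 8 10) = [2, 1, 0, 7, 4, 5, 8, 3, 10, 9, 6]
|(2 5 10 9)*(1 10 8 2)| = 3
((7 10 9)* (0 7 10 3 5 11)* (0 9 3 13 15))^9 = (0 7 13 15)(3 10 9 11 5) = [7, 1, 2, 10, 4, 3, 6, 13, 8, 11, 9, 5, 12, 15, 14, 0]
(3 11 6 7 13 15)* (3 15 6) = [0, 1, 2, 11, 4, 5, 7, 13, 8, 9, 10, 3, 12, 6, 14, 15] = (15)(3 11)(6 7 13)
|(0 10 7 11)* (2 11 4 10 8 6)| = 15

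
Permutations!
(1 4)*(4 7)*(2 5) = [0, 7, 5, 3, 1, 2, 6, 4] = (1 7 4)(2 5)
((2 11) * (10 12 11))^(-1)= (2 11 12 10)= [0, 1, 11, 3, 4, 5, 6, 7, 8, 9, 2, 12, 10]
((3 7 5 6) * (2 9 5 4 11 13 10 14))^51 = (2 11 6 14 4 5 10 7 9 13 3) = [0, 1, 11, 2, 5, 10, 14, 9, 8, 13, 7, 6, 12, 3, 4]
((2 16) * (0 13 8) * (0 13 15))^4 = [0, 1, 2, 3, 4, 5, 6, 7, 8, 9, 10, 11, 12, 13, 14, 15, 16] = (16)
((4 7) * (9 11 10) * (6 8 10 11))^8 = (11) = [0, 1, 2, 3, 4, 5, 6, 7, 8, 9, 10, 11]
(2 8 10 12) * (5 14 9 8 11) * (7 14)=[0, 1, 11, 3, 4, 7, 6, 14, 10, 8, 12, 5, 2, 13, 9]=(2 11 5 7 14 9 8 10 12)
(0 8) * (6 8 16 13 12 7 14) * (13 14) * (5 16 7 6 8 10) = [7, 1, 2, 3, 4, 16, 10, 13, 0, 9, 5, 11, 6, 12, 8, 15, 14] = (0 7 13 12 6 10 5 16 14 8)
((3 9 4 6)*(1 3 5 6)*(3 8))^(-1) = (1 4 9 3 8)(5 6) = [0, 4, 2, 8, 9, 6, 5, 7, 1, 3]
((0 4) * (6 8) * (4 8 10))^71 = (0 8 6 10 4) = [8, 1, 2, 3, 0, 5, 10, 7, 6, 9, 4]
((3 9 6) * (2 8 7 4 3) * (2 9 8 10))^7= [0, 1, 10, 4, 7, 5, 9, 8, 3, 6, 2]= (2 10)(3 4 7 8)(6 9)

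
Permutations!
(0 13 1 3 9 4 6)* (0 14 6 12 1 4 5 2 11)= [13, 3, 11, 9, 12, 2, 14, 7, 8, 5, 10, 0, 1, 4, 6]= (0 13 4 12 1 3 9 5 2 11)(6 14)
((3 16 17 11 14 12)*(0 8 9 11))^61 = (0 16 12 11 8 17 3 14 9) = [16, 1, 2, 14, 4, 5, 6, 7, 17, 0, 10, 8, 11, 13, 9, 15, 12, 3]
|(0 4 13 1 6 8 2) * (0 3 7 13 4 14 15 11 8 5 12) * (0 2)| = |(0 14 15 11 8)(1 6 5 12 2 3 7 13)| = 40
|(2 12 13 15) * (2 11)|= |(2 12 13 15 11)|= 5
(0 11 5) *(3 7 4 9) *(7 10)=[11, 1, 2, 10, 9, 0, 6, 4, 8, 3, 7, 5]=(0 11 5)(3 10 7 4 9)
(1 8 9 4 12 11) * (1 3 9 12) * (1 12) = [0, 8, 2, 9, 12, 5, 6, 7, 1, 4, 10, 3, 11] = (1 8)(3 9 4 12 11)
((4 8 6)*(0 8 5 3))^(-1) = (0 3 5 4 6 8) = [3, 1, 2, 5, 6, 4, 8, 7, 0]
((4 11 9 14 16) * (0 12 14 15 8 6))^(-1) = [6, 1, 2, 3, 16, 5, 8, 7, 15, 11, 10, 4, 0, 13, 12, 9, 14] = (0 6 8 15 9 11 4 16 14 12)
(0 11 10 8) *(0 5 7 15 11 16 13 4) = (0 16 13 4)(5 7 15 11 10 8) = [16, 1, 2, 3, 0, 7, 6, 15, 5, 9, 8, 10, 12, 4, 14, 11, 13]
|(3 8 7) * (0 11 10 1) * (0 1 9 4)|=|(0 11 10 9 4)(3 8 7)|=15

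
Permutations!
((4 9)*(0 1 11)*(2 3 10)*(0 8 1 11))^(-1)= (0 1 8 11)(2 10 3)(4 9)= [1, 8, 10, 2, 9, 5, 6, 7, 11, 4, 3, 0]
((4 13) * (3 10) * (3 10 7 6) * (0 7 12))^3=(0 3 7 12 6)(4 13)=[3, 1, 2, 7, 13, 5, 0, 12, 8, 9, 10, 11, 6, 4]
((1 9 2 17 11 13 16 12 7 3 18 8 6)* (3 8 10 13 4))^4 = (1 11 10 7 9 4 13 8 2 3 16 6 17 18 12) = [0, 11, 3, 16, 13, 5, 17, 9, 2, 4, 7, 10, 1, 8, 14, 15, 6, 18, 12]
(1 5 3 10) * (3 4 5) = [0, 3, 2, 10, 5, 4, 6, 7, 8, 9, 1] = (1 3 10)(4 5)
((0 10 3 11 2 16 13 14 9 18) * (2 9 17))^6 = (18)(2 16 13 14 17) = [0, 1, 16, 3, 4, 5, 6, 7, 8, 9, 10, 11, 12, 14, 17, 15, 13, 2, 18]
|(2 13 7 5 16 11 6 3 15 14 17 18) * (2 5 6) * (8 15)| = |(2 13 7 6 3 8 15 14 17 18 5 16 11)| = 13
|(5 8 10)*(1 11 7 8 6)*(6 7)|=|(1 11 6)(5 7 8 10)|=12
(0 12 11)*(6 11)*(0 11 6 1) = (0 12 1) = [12, 0, 2, 3, 4, 5, 6, 7, 8, 9, 10, 11, 1]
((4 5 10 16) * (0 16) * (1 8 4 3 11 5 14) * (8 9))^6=(16)(1 9 8 4 14)=[0, 9, 2, 3, 14, 5, 6, 7, 4, 8, 10, 11, 12, 13, 1, 15, 16]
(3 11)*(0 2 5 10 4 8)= (0 2 5 10 4 8)(3 11)= [2, 1, 5, 11, 8, 10, 6, 7, 0, 9, 4, 3]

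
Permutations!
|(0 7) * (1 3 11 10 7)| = |(0 1 3 11 10 7)| = 6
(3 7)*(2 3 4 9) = [0, 1, 3, 7, 9, 5, 6, 4, 8, 2] = (2 3 7 4 9)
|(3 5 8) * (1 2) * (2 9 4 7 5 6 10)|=10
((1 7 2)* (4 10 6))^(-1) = (1 2 7)(4 6 10) = [0, 2, 7, 3, 6, 5, 10, 1, 8, 9, 4]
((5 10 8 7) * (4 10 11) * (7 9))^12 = [0, 1, 2, 3, 5, 9, 6, 8, 4, 10, 11, 7] = (4 5 9 10 11 7 8)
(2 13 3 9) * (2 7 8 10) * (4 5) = (2 13 3 9 7 8 10)(4 5) = [0, 1, 13, 9, 5, 4, 6, 8, 10, 7, 2, 11, 12, 3]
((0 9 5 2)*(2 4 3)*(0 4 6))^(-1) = (0 6 5 9)(2 3 4) = [6, 1, 3, 4, 2, 9, 5, 7, 8, 0]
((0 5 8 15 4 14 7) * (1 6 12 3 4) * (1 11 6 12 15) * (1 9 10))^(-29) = [10, 14, 2, 0, 5, 1, 15, 9, 12, 3, 4, 6, 7, 13, 8, 11] = (0 10 4 5 1 14 8 12 7 9 3)(6 15 11)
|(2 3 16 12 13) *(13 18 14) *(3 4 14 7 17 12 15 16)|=4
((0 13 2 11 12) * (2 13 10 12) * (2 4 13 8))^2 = (0 12 10)(2 4 8 11 13) = [12, 1, 4, 3, 8, 5, 6, 7, 11, 9, 0, 13, 10, 2]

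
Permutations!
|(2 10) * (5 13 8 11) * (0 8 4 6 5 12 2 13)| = 10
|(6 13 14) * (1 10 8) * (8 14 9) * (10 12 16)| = |(1 12 16 10 14 6 13 9 8)| = 9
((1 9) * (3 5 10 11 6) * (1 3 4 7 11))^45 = (4 7 11 6) = [0, 1, 2, 3, 7, 5, 4, 11, 8, 9, 10, 6]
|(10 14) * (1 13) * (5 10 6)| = 4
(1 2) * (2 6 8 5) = (1 6 8 5 2) = [0, 6, 1, 3, 4, 2, 8, 7, 5]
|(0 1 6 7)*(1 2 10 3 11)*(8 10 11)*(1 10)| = 9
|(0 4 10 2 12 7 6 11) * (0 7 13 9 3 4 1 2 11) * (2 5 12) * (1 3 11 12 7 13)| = |(0 3 4 10 12 1 5 7 6)(9 11 13)| = 9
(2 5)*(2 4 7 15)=(2 5 4 7 15)=[0, 1, 5, 3, 7, 4, 6, 15, 8, 9, 10, 11, 12, 13, 14, 2]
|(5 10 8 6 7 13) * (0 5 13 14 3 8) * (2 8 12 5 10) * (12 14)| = 6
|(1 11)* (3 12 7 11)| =|(1 3 12 7 11)| =5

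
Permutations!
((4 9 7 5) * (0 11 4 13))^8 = (0 11 4 9 7 5 13) = [11, 1, 2, 3, 9, 13, 6, 5, 8, 7, 10, 4, 12, 0]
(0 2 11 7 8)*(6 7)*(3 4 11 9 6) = [2, 1, 9, 4, 11, 5, 7, 8, 0, 6, 10, 3] = (0 2 9 6 7 8)(3 4 11)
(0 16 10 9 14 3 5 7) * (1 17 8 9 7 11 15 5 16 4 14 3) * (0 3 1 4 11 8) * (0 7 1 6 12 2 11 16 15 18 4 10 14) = (0 16 14 10 1 17 7 3 15 5 8 9 6 12 2 11 18 4) = [16, 17, 11, 15, 0, 8, 12, 3, 9, 6, 1, 18, 2, 13, 10, 5, 14, 7, 4]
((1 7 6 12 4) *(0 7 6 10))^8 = (12)(0 10 7) = [10, 1, 2, 3, 4, 5, 6, 0, 8, 9, 7, 11, 12]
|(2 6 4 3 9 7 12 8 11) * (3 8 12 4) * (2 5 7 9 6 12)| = |(2 12)(3 6)(4 8 11 5 7)| = 10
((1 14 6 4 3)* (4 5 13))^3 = (1 5 3 6 4 14 13) = [0, 5, 2, 6, 14, 3, 4, 7, 8, 9, 10, 11, 12, 1, 13]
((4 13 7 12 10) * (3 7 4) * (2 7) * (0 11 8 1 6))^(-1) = (0 6 1 8 11)(2 3 10 12 7)(4 13) = [6, 8, 3, 10, 13, 5, 1, 2, 11, 9, 12, 0, 7, 4]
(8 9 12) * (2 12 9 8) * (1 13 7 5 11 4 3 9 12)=(1 13 7 5 11 4 3 9 12 2)=[0, 13, 1, 9, 3, 11, 6, 5, 8, 12, 10, 4, 2, 7]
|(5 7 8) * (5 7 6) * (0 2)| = |(0 2)(5 6)(7 8)| = 2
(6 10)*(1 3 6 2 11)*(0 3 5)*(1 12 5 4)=(0 3 6 10 2 11 12 5)(1 4)=[3, 4, 11, 6, 1, 0, 10, 7, 8, 9, 2, 12, 5]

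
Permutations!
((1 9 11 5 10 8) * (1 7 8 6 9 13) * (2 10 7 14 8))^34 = (14)(2 7 5 11 9 6 10) = [0, 1, 7, 3, 4, 11, 10, 5, 8, 6, 2, 9, 12, 13, 14]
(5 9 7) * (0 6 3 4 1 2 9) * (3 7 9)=[6, 2, 3, 4, 1, 0, 7, 5, 8, 9]=(9)(0 6 7 5)(1 2 3 4)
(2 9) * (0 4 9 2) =(0 4 9) =[4, 1, 2, 3, 9, 5, 6, 7, 8, 0]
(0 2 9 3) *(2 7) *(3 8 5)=(0 7 2 9 8 5 3)=[7, 1, 9, 0, 4, 3, 6, 2, 5, 8]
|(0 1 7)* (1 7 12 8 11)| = 4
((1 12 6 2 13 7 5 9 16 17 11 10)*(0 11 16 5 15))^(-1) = [15, 10, 6, 3, 4, 9, 12, 13, 8, 5, 11, 0, 1, 2, 14, 7, 17, 16] = (0 15 7 13 2 6 12 1 10 11)(5 9)(16 17)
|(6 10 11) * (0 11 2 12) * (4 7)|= |(0 11 6 10 2 12)(4 7)|= 6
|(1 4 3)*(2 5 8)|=3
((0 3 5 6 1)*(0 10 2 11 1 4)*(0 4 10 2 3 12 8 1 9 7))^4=[2, 7, 0, 3, 4, 5, 6, 1, 9, 8, 10, 12, 11]=(0 2)(1 7)(8 9)(11 12)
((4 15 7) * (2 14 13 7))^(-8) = (2 4 13)(7 14 15) = [0, 1, 4, 3, 13, 5, 6, 14, 8, 9, 10, 11, 12, 2, 15, 7]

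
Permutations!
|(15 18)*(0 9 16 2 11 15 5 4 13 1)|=|(0 9 16 2 11 15 18 5 4 13 1)|=11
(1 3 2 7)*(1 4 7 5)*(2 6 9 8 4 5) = [0, 3, 2, 6, 7, 1, 9, 5, 4, 8] = (1 3 6 9 8 4 7 5)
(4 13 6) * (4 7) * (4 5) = (4 13 6 7 5) = [0, 1, 2, 3, 13, 4, 7, 5, 8, 9, 10, 11, 12, 6]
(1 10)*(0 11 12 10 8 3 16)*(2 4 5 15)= (0 11 12 10 1 8 3 16)(2 4 5 15)= [11, 8, 4, 16, 5, 15, 6, 7, 3, 9, 1, 12, 10, 13, 14, 2, 0]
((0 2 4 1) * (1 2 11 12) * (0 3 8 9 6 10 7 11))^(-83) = [0, 11, 4, 12, 2, 5, 8, 6, 1, 3, 9, 10, 7] = (1 11 10 9 3 12 7 6 8)(2 4)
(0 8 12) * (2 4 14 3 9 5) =[8, 1, 4, 9, 14, 2, 6, 7, 12, 5, 10, 11, 0, 13, 3] =(0 8 12)(2 4 14 3 9 5)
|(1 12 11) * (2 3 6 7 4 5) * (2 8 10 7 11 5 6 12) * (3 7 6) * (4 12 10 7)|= 28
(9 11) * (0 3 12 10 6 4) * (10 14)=(0 3 12 14 10 6 4)(9 11)=[3, 1, 2, 12, 0, 5, 4, 7, 8, 11, 6, 9, 14, 13, 10]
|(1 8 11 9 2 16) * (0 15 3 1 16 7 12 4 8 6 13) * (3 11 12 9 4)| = |(16)(0 15 11 4 8 12 3 1 6 13)(2 7 9)| = 30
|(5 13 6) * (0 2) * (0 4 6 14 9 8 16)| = 10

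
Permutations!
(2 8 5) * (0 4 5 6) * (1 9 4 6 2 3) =(0 6)(1 9 4 5 3)(2 8) =[6, 9, 8, 1, 5, 3, 0, 7, 2, 4]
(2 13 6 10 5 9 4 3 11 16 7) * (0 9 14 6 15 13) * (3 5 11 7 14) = (0 9 4 5 3 7 2)(6 10 11 16 14)(13 15) = [9, 1, 0, 7, 5, 3, 10, 2, 8, 4, 11, 16, 12, 15, 6, 13, 14]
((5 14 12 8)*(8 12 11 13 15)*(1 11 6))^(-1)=(1 6 14 5 8 15 13 11)=[0, 6, 2, 3, 4, 8, 14, 7, 15, 9, 10, 1, 12, 11, 5, 13]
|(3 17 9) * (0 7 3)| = 5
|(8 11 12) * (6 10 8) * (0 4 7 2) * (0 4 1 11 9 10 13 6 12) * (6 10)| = 15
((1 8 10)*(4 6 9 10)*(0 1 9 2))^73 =(0 1 8 4 6 2)(9 10) =[1, 8, 0, 3, 6, 5, 2, 7, 4, 10, 9]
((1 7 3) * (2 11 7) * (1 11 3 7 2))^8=(2 11 3)=[0, 1, 11, 2, 4, 5, 6, 7, 8, 9, 10, 3]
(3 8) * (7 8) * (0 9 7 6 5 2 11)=[9, 1, 11, 6, 4, 2, 5, 8, 3, 7, 10, 0]=(0 9 7 8 3 6 5 2 11)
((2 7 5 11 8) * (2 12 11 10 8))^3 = (2 10 11 5 12 7 8) = [0, 1, 10, 3, 4, 12, 6, 8, 2, 9, 11, 5, 7]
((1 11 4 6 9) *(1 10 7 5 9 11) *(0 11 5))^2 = [4, 1, 2, 3, 5, 10, 9, 11, 8, 7, 0, 6] = (0 4 5 10)(6 9 7 11)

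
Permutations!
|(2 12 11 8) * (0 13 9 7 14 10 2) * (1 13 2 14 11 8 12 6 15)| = |(0 2 6 15 1 13 9 7 11 12 8)(10 14)| = 22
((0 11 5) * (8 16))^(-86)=[11, 1, 2, 3, 4, 0, 6, 7, 8, 9, 10, 5, 12, 13, 14, 15, 16]=(16)(0 11 5)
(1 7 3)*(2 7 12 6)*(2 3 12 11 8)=(1 11 8 2 7 12 6 3)=[0, 11, 7, 1, 4, 5, 3, 12, 2, 9, 10, 8, 6]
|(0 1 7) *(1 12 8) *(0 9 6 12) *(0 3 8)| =8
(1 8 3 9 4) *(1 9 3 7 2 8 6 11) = (1 6 11)(2 8 7)(4 9) = [0, 6, 8, 3, 9, 5, 11, 2, 7, 4, 10, 1]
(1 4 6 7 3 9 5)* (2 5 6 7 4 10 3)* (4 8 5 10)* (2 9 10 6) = (1 4 7 9 2 6 8 5)(3 10) = [0, 4, 6, 10, 7, 1, 8, 9, 5, 2, 3]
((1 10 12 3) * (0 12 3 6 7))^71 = (0 7 6 12)(1 3 10) = [7, 3, 2, 10, 4, 5, 12, 6, 8, 9, 1, 11, 0]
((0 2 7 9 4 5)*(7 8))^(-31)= (0 9 2 4 8 5 7)= [9, 1, 4, 3, 8, 7, 6, 0, 5, 2]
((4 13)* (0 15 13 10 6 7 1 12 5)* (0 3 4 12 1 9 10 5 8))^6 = [15, 1, 2, 3, 4, 5, 9, 10, 0, 6, 7, 11, 8, 12, 14, 13] = (0 15 13 12 8)(6 9)(7 10)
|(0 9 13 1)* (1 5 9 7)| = 3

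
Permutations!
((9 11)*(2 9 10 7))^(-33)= (2 11 7 9 10)= [0, 1, 11, 3, 4, 5, 6, 9, 8, 10, 2, 7]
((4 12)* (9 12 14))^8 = [0, 1, 2, 3, 4, 5, 6, 7, 8, 9, 10, 11, 12, 13, 14] = (14)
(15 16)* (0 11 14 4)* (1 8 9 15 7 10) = (0 11 14 4)(1 8 9 15 16 7 10) = [11, 8, 2, 3, 0, 5, 6, 10, 9, 15, 1, 14, 12, 13, 4, 16, 7]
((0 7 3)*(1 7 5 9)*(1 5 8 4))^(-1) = (0 3 7 1 4 8)(5 9) = [3, 4, 2, 7, 8, 9, 6, 1, 0, 5]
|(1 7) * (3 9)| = 2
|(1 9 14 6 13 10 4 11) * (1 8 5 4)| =|(1 9 14 6 13 10)(4 11 8 5)| =12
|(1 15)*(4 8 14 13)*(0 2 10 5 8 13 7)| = 14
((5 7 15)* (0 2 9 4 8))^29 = (0 8 4 9 2)(5 15 7) = [8, 1, 0, 3, 9, 15, 6, 5, 4, 2, 10, 11, 12, 13, 14, 7]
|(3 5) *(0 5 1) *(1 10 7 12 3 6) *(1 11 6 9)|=|(0 5 9 1)(3 10 7 12)(6 11)|=4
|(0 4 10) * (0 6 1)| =|(0 4 10 6 1)| =5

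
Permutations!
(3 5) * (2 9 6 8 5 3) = (2 9 6 8 5) = [0, 1, 9, 3, 4, 2, 8, 7, 5, 6]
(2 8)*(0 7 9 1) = (0 7 9 1)(2 8) = [7, 0, 8, 3, 4, 5, 6, 9, 2, 1]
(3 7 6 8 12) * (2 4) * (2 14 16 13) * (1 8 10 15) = [0, 8, 4, 7, 14, 5, 10, 6, 12, 9, 15, 11, 3, 2, 16, 1, 13] = (1 8 12 3 7 6 10 15)(2 4 14 16 13)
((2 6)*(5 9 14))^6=(14)=[0, 1, 2, 3, 4, 5, 6, 7, 8, 9, 10, 11, 12, 13, 14]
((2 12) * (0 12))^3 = (12) = [0, 1, 2, 3, 4, 5, 6, 7, 8, 9, 10, 11, 12]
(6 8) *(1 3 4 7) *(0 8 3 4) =[8, 4, 2, 0, 7, 5, 3, 1, 6] =(0 8 6 3)(1 4 7)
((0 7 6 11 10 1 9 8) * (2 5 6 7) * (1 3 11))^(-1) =[8, 6, 0, 10, 4, 2, 5, 7, 9, 1, 11, 3] =(0 8 9 1 6 5 2)(3 10 11)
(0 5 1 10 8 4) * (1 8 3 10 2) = (0 5 8 4)(1 2)(3 10) = [5, 2, 1, 10, 0, 8, 6, 7, 4, 9, 3]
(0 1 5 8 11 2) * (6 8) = [1, 5, 0, 3, 4, 6, 8, 7, 11, 9, 10, 2] = (0 1 5 6 8 11 2)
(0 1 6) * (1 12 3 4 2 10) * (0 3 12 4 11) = [4, 6, 10, 11, 2, 5, 3, 7, 8, 9, 1, 0, 12] = (12)(0 4 2 10 1 6 3 11)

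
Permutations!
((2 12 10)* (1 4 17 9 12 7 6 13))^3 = (1 9 2 13 17 10 6 4 12 7) = [0, 9, 13, 3, 12, 5, 4, 1, 8, 2, 6, 11, 7, 17, 14, 15, 16, 10]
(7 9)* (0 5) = [5, 1, 2, 3, 4, 0, 6, 9, 8, 7] = (0 5)(7 9)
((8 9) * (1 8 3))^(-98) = (1 9)(3 8) = [0, 9, 2, 8, 4, 5, 6, 7, 3, 1]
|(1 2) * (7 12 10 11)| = 4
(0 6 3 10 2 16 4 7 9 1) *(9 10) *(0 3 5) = [6, 3, 16, 9, 7, 0, 5, 10, 8, 1, 2, 11, 12, 13, 14, 15, 4] = (0 6 5)(1 3 9)(2 16 4 7 10)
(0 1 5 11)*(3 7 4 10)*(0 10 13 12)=(0 1 5 11 10 3 7 4 13 12)=[1, 5, 2, 7, 13, 11, 6, 4, 8, 9, 3, 10, 0, 12]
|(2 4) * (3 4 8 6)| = 5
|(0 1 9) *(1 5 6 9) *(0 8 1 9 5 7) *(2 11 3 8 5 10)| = |(0 7)(1 9 5 6 10 2 11 3 8)| = 18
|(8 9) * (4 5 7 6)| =4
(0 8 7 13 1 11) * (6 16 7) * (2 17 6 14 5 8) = (0 2 17 6 16 7 13 1 11)(5 8 14) = [2, 11, 17, 3, 4, 8, 16, 13, 14, 9, 10, 0, 12, 1, 5, 15, 7, 6]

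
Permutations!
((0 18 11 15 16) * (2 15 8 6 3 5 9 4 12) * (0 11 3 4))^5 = (18)(2 6 16 12 8 15 4 11) = [0, 1, 6, 3, 11, 5, 16, 7, 15, 9, 10, 2, 8, 13, 14, 4, 12, 17, 18]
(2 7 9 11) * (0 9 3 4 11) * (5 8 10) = [9, 1, 7, 4, 11, 8, 6, 3, 10, 0, 5, 2] = (0 9)(2 7 3 4 11)(5 8 10)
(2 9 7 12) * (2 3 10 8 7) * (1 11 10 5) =[0, 11, 9, 5, 4, 1, 6, 12, 7, 2, 8, 10, 3] =(1 11 10 8 7 12 3 5)(2 9)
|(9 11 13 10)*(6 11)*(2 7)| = |(2 7)(6 11 13 10 9)| = 10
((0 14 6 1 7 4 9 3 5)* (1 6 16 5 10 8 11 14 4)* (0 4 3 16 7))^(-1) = (0 1 7 14 11 8 10 3)(4 5 16 9) = [1, 7, 2, 0, 5, 16, 6, 14, 10, 4, 3, 8, 12, 13, 11, 15, 9]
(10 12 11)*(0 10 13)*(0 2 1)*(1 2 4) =(0 10 12 11 13 4 1) =[10, 0, 2, 3, 1, 5, 6, 7, 8, 9, 12, 13, 11, 4]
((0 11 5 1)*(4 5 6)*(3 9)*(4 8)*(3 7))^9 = [6, 11, 2, 3, 1, 0, 4, 7, 5, 9, 10, 8] = (0 6 4 1 11 8 5)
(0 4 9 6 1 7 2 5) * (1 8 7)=(0 4 9 6 8 7 2 5)=[4, 1, 5, 3, 9, 0, 8, 2, 7, 6]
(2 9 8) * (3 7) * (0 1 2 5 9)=[1, 2, 0, 7, 4, 9, 6, 3, 5, 8]=(0 1 2)(3 7)(5 9 8)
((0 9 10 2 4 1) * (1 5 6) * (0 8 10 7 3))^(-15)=(0 9 7 3)(1 6 5 4 2 10 8)=[9, 6, 10, 0, 2, 4, 5, 3, 1, 7, 8]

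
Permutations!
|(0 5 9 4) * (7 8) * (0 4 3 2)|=|(0 5 9 3 2)(7 8)|=10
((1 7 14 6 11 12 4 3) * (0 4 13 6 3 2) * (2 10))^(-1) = [2, 3, 10, 14, 0, 5, 13, 1, 8, 9, 4, 6, 11, 12, 7] = (0 2 10 4)(1 3 14 7)(6 13 12 11)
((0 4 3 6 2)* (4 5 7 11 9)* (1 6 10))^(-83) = (0 4 2 9 6 11 1 7 10 5 3) = [4, 7, 9, 0, 2, 3, 11, 10, 8, 6, 5, 1]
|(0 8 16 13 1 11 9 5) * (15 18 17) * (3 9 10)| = 30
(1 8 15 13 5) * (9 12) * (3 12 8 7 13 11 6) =[0, 7, 2, 12, 4, 1, 3, 13, 15, 8, 10, 6, 9, 5, 14, 11] =(1 7 13 5)(3 12 9 8 15 11 6)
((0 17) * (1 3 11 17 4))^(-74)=(0 11 1)(3 4 17)=[11, 0, 2, 4, 17, 5, 6, 7, 8, 9, 10, 1, 12, 13, 14, 15, 16, 3]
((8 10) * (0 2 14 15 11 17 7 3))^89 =(0 2 14 15 11 17 7 3)(8 10) =[2, 1, 14, 0, 4, 5, 6, 3, 10, 9, 8, 17, 12, 13, 15, 11, 16, 7]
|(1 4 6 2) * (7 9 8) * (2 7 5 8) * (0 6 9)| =|(0 6 7)(1 4 9 2)(5 8)| =12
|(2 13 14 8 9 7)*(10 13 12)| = 8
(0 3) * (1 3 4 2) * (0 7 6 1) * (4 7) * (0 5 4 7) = (1 3 7 6)(2 5 4) = [0, 3, 5, 7, 2, 4, 1, 6]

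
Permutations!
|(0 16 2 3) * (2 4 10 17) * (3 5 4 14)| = 20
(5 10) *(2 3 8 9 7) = [0, 1, 3, 8, 4, 10, 6, 2, 9, 7, 5] = (2 3 8 9 7)(5 10)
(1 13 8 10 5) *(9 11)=(1 13 8 10 5)(9 11)=[0, 13, 2, 3, 4, 1, 6, 7, 10, 11, 5, 9, 12, 8]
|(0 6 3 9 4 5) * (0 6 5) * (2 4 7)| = 8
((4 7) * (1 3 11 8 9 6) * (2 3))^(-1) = (1 6 9 8 11 3 2)(4 7) = [0, 6, 1, 2, 7, 5, 9, 4, 11, 8, 10, 3]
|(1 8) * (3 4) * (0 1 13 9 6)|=6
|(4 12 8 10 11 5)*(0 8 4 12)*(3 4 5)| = 6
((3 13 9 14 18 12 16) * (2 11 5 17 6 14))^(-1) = (2 9 13 3 16 12 18 14 6 17 5 11) = [0, 1, 9, 16, 4, 11, 17, 7, 8, 13, 10, 2, 18, 3, 6, 15, 12, 5, 14]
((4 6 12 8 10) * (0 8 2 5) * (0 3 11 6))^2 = (0 10)(2 3 6)(4 8)(5 11 12) = [10, 1, 3, 6, 8, 11, 2, 7, 4, 9, 0, 12, 5]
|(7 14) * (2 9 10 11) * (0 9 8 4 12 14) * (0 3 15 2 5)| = 40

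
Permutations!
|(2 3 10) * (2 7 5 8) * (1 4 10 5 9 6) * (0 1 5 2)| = |(0 1 4 10 7 9 6 5 8)(2 3)| = 18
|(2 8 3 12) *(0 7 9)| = 12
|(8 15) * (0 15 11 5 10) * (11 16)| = 7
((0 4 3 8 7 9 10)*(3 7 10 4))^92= [0, 1, 2, 3, 9, 5, 6, 4, 8, 7, 10]= (10)(4 9 7)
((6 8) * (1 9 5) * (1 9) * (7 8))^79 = [0, 1, 2, 3, 4, 9, 7, 8, 6, 5] = (5 9)(6 7 8)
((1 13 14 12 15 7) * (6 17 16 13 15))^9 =(6 13)(12 16)(14 17) =[0, 1, 2, 3, 4, 5, 13, 7, 8, 9, 10, 11, 16, 6, 17, 15, 12, 14]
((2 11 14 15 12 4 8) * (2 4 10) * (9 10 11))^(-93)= [0, 1, 2, 3, 8, 5, 6, 7, 4, 9, 10, 12, 15, 13, 11, 14]= (4 8)(11 12 15 14)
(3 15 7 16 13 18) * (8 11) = (3 15 7 16 13 18)(8 11) = [0, 1, 2, 15, 4, 5, 6, 16, 11, 9, 10, 8, 12, 18, 14, 7, 13, 17, 3]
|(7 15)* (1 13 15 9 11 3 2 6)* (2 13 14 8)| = 30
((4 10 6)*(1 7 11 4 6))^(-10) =(11) =[0, 1, 2, 3, 4, 5, 6, 7, 8, 9, 10, 11]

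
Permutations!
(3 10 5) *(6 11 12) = [0, 1, 2, 10, 4, 3, 11, 7, 8, 9, 5, 12, 6] = (3 10 5)(6 11 12)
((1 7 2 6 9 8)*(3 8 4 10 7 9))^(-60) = (1 10 6)(2 8 4)(3 9 7) = [0, 10, 8, 9, 2, 5, 1, 3, 4, 7, 6]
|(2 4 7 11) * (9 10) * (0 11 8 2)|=4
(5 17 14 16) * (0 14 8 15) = (0 14 16 5 17 8 15) = [14, 1, 2, 3, 4, 17, 6, 7, 15, 9, 10, 11, 12, 13, 16, 0, 5, 8]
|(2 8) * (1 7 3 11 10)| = 10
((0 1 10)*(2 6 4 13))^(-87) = (2 6 4 13) = [0, 1, 6, 3, 13, 5, 4, 7, 8, 9, 10, 11, 12, 2]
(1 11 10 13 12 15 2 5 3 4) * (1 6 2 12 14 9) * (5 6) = (1 11 10 13 14 9)(2 6)(3 4 5)(12 15) = [0, 11, 6, 4, 5, 3, 2, 7, 8, 1, 13, 10, 15, 14, 9, 12]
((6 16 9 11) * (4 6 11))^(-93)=(4 9 16 6)=[0, 1, 2, 3, 9, 5, 4, 7, 8, 16, 10, 11, 12, 13, 14, 15, 6]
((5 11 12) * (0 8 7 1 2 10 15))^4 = (0 2 8 10 7 15 1)(5 11 12) = [2, 0, 8, 3, 4, 11, 6, 15, 10, 9, 7, 12, 5, 13, 14, 1]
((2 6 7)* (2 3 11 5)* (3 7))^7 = (2 3 5 6 11) = [0, 1, 3, 5, 4, 6, 11, 7, 8, 9, 10, 2]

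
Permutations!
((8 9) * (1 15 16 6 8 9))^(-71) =(1 8 6 16 15) =[0, 8, 2, 3, 4, 5, 16, 7, 6, 9, 10, 11, 12, 13, 14, 1, 15]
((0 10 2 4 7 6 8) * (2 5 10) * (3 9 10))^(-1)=(0 8 6 7 4 2)(3 5 10 9)=[8, 1, 0, 5, 2, 10, 7, 4, 6, 3, 9]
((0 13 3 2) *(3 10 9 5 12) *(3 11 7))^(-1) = [2, 1, 3, 7, 4, 9, 6, 11, 8, 10, 13, 12, 5, 0] = (0 2 3 7 11 12 5 9 10 13)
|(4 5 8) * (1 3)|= |(1 3)(4 5 8)|= 6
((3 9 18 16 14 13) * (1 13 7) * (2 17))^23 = (1 7 14 16 18 9 3 13)(2 17) = [0, 7, 17, 13, 4, 5, 6, 14, 8, 3, 10, 11, 12, 1, 16, 15, 18, 2, 9]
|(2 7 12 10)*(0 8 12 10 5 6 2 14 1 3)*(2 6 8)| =21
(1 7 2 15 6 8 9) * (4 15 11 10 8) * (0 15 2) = (0 15 6 4 2 11 10 8 9 1 7) = [15, 7, 11, 3, 2, 5, 4, 0, 9, 1, 8, 10, 12, 13, 14, 6]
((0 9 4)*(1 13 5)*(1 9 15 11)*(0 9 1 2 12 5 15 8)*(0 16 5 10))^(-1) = (0 10 12 2 11 15 13 1 5 16 8)(4 9) = [10, 5, 11, 3, 9, 16, 6, 7, 0, 4, 12, 15, 2, 1, 14, 13, 8]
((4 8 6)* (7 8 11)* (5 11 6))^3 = (4 6)(5 8 7 11) = [0, 1, 2, 3, 6, 8, 4, 11, 7, 9, 10, 5]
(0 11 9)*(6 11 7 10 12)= [7, 1, 2, 3, 4, 5, 11, 10, 8, 0, 12, 9, 6]= (0 7 10 12 6 11 9)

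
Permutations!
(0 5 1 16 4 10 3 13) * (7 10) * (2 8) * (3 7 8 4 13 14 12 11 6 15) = (0 5 1 16 13)(2 4 8)(3 14 12 11 6 15)(7 10) = [5, 16, 4, 14, 8, 1, 15, 10, 2, 9, 7, 6, 11, 0, 12, 3, 13]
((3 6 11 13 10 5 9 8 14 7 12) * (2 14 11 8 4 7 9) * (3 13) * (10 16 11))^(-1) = (2 5 10 8 6 3 11 16 13 12 7 4 9 14) = [0, 1, 5, 11, 9, 10, 3, 4, 6, 14, 8, 16, 7, 12, 2, 15, 13]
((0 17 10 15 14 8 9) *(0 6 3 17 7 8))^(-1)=(0 14 15 10 17 3 6 9 8 7)=[14, 1, 2, 6, 4, 5, 9, 0, 7, 8, 17, 11, 12, 13, 15, 10, 16, 3]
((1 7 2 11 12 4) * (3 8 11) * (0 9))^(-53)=(0 9)(1 3 12 7 8 4 2 11)=[9, 3, 11, 12, 2, 5, 6, 8, 4, 0, 10, 1, 7]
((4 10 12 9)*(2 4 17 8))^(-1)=(2 8 17 9 12 10 4)=[0, 1, 8, 3, 2, 5, 6, 7, 17, 12, 4, 11, 10, 13, 14, 15, 16, 9]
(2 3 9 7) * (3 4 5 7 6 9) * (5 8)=[0, 1, 4, 3, 8, 7, 9, 2, 5, 6]=(2 4 8 5 7)(6 9)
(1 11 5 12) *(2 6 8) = (1 11 5 12)(2 6 8) = [0, 11, 6, 3, 4, 12, 8, 7, 2, 9, 10, 5, 1]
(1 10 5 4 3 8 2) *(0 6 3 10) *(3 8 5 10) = (10)(0 6 8 2 1)(3 5 4) = [6, 0, 1, 5, 3, 4, 8, 7, 2, 9, 10]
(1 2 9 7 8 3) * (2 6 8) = [0, 6, 9, 1, 4, 5, 8, 2, 3, 7] = (1 6 8 3)(2 9 7)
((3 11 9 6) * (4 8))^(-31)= (3 11 9 6)(4 8)= [0, 1, 2, 11, 8, 5, 3, 7, 4, 6, 10, 9]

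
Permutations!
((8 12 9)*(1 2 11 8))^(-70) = (1 11 12)(2 8 9) = [0, 11, 8, 3, 4, 5, 6, 7, 9, 2, 10, 12, 1]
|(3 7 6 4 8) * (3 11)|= 6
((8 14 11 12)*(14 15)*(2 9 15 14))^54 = [0, 1, 2, 3, 4, 5, 6, 7, 11, 9, 10, 8, 14, 13, 12, 15] = (15)(8 11)(12 14)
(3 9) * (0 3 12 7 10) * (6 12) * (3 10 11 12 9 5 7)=[10, 1, 2, 5, 4, 7, 9, 11, 8, 6, 0, 12, 3]=(0 10)(3 5 7 11 12)(6 9)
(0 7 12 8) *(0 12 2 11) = [7, 1, 11, 3, 4, 5, 6, 2, 12, 9, 10, 0, 8] = (0 7 2 11)(8 12)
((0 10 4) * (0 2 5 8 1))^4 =(0 5 10 8 4 1 2) =[5, 2, 0, 3, 1, 10, 6, 7, 4, 9, 8]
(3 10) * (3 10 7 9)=(10)(3 7 9)=[0, 1, 2, 7, 4, 5, 6, 9, 8, 3, 10]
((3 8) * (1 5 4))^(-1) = (1 4 5)(3 8) = [0, 4, 2, 8, 5, 1, 6, 7, 3]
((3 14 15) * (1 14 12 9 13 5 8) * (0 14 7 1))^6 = (0 13 3)(5 12 14)(8 9 15) = [13, 1, 2, 0, 4, 12, 6, 7, 9, 15, 10, 11, 14, 3, 5, 8]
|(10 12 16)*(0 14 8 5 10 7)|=|(0 14 8 5 10 12 16 7)|=8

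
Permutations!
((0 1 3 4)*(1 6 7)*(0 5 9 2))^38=(0 7 3 5 2 6 1 4 9)=[7, 4, 6, 5, 9, 2, 1, 3, 8, 0]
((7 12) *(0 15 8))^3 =(15)(7 12) =[0, 1, 2, 3, 4, 5, 6, 12, 8, 9, 10, 11, 7, 13, 14, 15]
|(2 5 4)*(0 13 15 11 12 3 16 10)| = 24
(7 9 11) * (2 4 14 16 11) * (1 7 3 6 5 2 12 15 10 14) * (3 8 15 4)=[0, 7, 3, 6, 1, 2, 5, 9, 15, 12, 14, 8, 4, 13, 16, 10, 11]=(1 7 9 12 4)(2 3 6 5)(8 15 10 14 16 11)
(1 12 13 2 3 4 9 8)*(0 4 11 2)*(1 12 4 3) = (0 3 11 2 1 4 9 8 12 13) = [3, 4, 1, 11, 9, 5, 6, 7, 12, 8, 10, 2, 13, 0]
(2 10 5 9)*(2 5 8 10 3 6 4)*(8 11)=(2 3 6 4)(5 9)(8 10 11)=[0, 1, 3, 6, 2, 9, 4, 7, 10, 5, 11, 8]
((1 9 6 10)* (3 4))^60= [0, 1, 2, 3, 4, 5, 6, 7, 8, 9, 10]= (10)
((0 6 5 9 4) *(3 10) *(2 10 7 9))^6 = (0 7 2)(3 5 4)(6 9 10) = [7, 1, 0, 5, 3, 4, 9, 2, 8, 10, 6]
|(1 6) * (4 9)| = 2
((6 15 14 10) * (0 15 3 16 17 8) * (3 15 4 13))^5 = (0 17 3 4 8 16 13)(6 15 14 10) = [17, 1, 2, 4, 8, 5, 15, 7, 16, 9, 6, 11, 12, 0, 10, 14, 13, 3]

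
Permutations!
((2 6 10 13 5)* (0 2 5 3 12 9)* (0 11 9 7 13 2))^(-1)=(2 10 6)(3 13 7 12)(9 11)=[0, 1, 10, 13, 4, 5, 2, 12, 8, 11, 6, 9, 3, 7]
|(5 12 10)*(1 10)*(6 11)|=|(1 10 5 12)(6 11)|=4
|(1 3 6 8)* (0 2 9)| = |(0 2 9)(1 3 6 8)| = 12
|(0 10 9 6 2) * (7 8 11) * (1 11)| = 20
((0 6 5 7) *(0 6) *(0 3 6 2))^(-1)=[2, 1, 7, 0, 4, 6, 3, 5]=(0 2 7 5 6 3)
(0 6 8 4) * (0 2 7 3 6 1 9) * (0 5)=(0 1 9 5)(2 7 3 6 8 4)=[1, 9, 7, 6, 2, 0, 8, 3, 4, 5]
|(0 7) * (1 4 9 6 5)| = |(0 7)(1 4 9 6 5)| = 10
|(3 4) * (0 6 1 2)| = |(0 6 1 2)(3 4)| = 4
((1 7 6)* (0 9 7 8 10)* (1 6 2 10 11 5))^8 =[2, 1, 9, 3, 4, 5, 6, 0, 8, 10, 7, 11] =(11)(0 2 9 10 7)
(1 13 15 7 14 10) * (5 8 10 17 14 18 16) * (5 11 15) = (1 13 5 8 10)(7 18 16 11 15)(14 17) = [0, 13, 2, 3, 4, 8, 6, 18, 10, 9, 1, 15, 12, 5, 17, 7, 11, 14, 16]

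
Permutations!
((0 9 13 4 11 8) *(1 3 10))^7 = (0 9 13 4 11 8)(1 3 10) = [9, 3, 2, 10, 11, 5, 6, 7, 0, 13, 1, 8, 12, 4]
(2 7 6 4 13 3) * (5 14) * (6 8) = (2 7 8 6 4 13 3)(5 14) = [0, 1, 7, 2, 13, 14, 4, 8, 6, 9, 10, 11, 12, 3, 5]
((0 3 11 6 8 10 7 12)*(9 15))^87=(0 12 7 10 8 6 11 3)(9 15)=[12, 1, 2, 0, 4, 5, 11, 10, 6, 15, 8, 3, 7, 13, 14, 9]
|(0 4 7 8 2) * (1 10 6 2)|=8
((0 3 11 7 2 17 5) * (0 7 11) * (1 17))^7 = (0 3)(1 5 2 17 7) = [3, 5, 17, 0, 4, 2, 6, 1, 8, 9, 10, 11, 12, 13, 14, 15, 16, 7]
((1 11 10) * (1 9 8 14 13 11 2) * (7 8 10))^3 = [0, 2, 1, 3, 4, 5, 6, 13, 11, 10, 9, 14, 12, 8, 7] = (1 2)(7 13 8 11 14)(9 10)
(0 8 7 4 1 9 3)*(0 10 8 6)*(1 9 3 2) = (0 6)(1 3 10 8 7 4 9 2) = [6, 3, 1, 10, 9, 5, 0, 4, 7, 2, 8]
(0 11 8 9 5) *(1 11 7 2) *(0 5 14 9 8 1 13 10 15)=(0 7 2 13 10 15)(1 11)(9 14)=[7, 11, 13, 3, 4, 5, 6, 2, 8, 14, 15, 1, 12, 10, 9, 0]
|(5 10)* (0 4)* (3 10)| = |(0 4)(3 10 5)| = 6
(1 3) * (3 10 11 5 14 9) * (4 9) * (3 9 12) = (1 10 11 5 14 4 12 3) = [0, 10, 2, 1, 12, 14, 6, 7, 8, 9, 11, 5, 3, 13, 4]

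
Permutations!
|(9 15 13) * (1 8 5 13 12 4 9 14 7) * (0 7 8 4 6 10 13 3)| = |(0 7 1 4 9 15 12 6 10 13 14 8 5 3)| = 14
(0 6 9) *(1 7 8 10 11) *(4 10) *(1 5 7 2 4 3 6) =(0 1 2 4 10 11 5 7 8 3 6 9) =[1, 2, 4, 6, 10, 7, 9, 8, 3, 0, 11, 5]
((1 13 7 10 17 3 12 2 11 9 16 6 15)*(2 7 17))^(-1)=[0, 15, 10, 17, 4, 5, 16, 12, 8, 11, 7, 2, 3, 1, 14, 6, 9, 13]=(1 15 6 16 9 11 2 10 7 12 3 17 13)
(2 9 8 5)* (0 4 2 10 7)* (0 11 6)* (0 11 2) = (0 4)(2 9 8 5 10 7)(6 11) = [4, 1, 9, 3, 0, 10, 11, 2, 5, 8, 7, 6]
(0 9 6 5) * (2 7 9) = (0 2 7 9 6 5) = [2, 1, 7, 3, 4, 0, 5, 9, 8, 6]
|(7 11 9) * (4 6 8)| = |(4 6 8)(7 11 9)| = 3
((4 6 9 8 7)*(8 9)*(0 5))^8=(9)=[0, 1, 2, 3, 4, 5, 6, 7, 8, 9]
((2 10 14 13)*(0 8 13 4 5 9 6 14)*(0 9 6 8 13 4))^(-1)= (0 14 6 5 4 8 9 10 2 13)= [14, 1, 13, 3, 8, 4, 5, 7, 9, 10, 2, 11, 12, 0, 6]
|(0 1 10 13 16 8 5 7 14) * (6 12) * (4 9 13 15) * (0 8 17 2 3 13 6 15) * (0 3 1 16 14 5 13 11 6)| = |(0 16 17 2 1 10 3 11 6 12 15 4 9)(5 7)(8 13 14)| = 78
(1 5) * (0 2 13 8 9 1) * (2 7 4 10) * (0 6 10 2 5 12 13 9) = (0 7 4 2 9 1 12 13 8)(5 6 10) = [7, 12, 9, 3, 2, 6, 10, 4, 0, 1, 5, 11, 13, 8]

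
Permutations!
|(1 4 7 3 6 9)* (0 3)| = 7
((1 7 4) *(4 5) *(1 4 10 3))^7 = [0, 5, 2, 7, 4, 3, 6, 10, 8, 9, 1] = (1 5 3 7 10)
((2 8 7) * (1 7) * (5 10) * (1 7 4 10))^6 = (1 10)(4 5) = [0, 10, 2, 3, 5, 4, 6, 7, 8, 9, 1]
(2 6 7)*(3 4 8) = (2 6 7)(3 4 8) = [0, 1, 6, 4, 8, 5, 7, 2, 3]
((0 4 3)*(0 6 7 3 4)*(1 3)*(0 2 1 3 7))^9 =[7, 6, 3, 2, 4, 5, 1, 0] =(0 7)(1 6)(2 3)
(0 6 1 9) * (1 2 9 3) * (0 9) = [6, 3, 0, 1, 4, 5, 2, 7, 8, 9] = (9)(0 6 2)(1 3)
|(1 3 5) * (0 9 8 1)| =6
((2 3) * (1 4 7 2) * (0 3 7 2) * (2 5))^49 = [0, 1, 2, 3, 4, 5, 6, 7] = (7)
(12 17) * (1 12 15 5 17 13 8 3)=(1 12 13 8 3)(5 17 15)=[0, 12, 2, 1, 4, 17, 6, 7, 3, 9, 10, 11, 13, 8, 14, 5, 16, 15]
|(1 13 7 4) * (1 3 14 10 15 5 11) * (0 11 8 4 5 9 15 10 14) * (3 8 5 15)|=|(0 11 1 13 7 15 9 3)(4 8)|=8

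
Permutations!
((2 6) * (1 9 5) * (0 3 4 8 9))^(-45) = (0 9 3 5 4 1 8)(2 6) = [9, 8, 6, 5, 1, 4, 2, 7, 0, 3]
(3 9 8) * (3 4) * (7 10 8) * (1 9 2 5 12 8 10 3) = [0, 9, 5, 2, 1, 12, 6, 3, 4, 7, 10, 11, 8] = (1 9 7 3 2 5 12 8 4)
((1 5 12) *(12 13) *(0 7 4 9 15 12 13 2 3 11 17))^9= (0 3 1 9)(2 12 4 17)(5 15 7 11)= [3, 9, 12, 1, 17, 15, 6, 11, 8, 0, 10, 5, 4, 13, 14, 7, 16, 2]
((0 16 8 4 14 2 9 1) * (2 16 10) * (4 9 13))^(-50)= (16)= [0, 1, 2, 3, 4, 5, 6, 7, 8, 9, 10, 11, 12, 13, 14, 15, 16]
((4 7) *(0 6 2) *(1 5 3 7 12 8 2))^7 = (0 12 3 6 8 7 1 2 4 5) = [12, 2, 4, 6, 5, 0, 8, 1, 7, 9, 10, 11, 3]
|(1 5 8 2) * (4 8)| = |(1 5 4 8 2)| = 5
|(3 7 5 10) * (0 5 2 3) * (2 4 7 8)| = 6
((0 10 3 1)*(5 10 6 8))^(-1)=(0 1 3 10 5 8 6)=[1, 3, 2, 10, 4, 8, 0, 7, 6, 9, 5]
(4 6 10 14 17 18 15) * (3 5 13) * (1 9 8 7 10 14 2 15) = (1 9 8 7 10 2 15 4 6 14 17 18)(3 5 13) = [0, 9, 15, 5, 6, 13, 14, 10, 7, 8, 2, 11, 12, 3, 17, 4, 16, 18, 1]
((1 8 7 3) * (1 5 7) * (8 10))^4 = [0, 10, 2, 5, 4, 7, 6, 3, 1, 9, 8] = (1 10 8)(3 5 7)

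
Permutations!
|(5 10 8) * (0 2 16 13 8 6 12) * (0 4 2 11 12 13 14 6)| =|(0 11 12 4 2 16 14 6 13 8 5 10)| =12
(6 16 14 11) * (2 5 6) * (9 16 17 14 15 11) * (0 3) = [3, 1, 5, 0, 4, 6, 17, 7, 8, 16, 10, 2, 12, 13, 9, 11, 15, 14] = (0 3)(2 5 6 17 14 9 16 15 11)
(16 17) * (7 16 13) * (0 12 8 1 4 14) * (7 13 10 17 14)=[12, 4, 2, 3, 7, 5, 6, 16, 1, 9, 17, 11, 8, 13, 0, 15, 14, 10]=(0 12 8 1 4 7 16 14)(10 17)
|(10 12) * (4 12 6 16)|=5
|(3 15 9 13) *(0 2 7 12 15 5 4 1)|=11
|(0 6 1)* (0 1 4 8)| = |(0 6 4 8)| = 4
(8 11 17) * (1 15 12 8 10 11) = (1 15 12 8)(10 11 17) = [0, 15, 2, 3, 4, 5, 6, 7, 1, 9, 11, 17, 8, 13, 14, 12, 16, 10]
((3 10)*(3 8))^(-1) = (3 8 10) = [0, 1, 2, 8, 4, 5, 6, 7, 10, 9, 3]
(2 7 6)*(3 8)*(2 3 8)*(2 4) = (8)(2 7 6 3 4) = [0, 1, 7, 4, 2, 5, 3, 6, 8]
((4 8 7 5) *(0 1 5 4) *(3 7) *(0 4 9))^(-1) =(0 9 7 3 8 4 5 1) =[9, 0, 2, 8, 5, 1, 6, 3, 4, 7]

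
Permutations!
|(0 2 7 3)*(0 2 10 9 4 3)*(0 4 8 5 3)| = 9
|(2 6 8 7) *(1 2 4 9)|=7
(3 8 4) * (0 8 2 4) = (0 8)(2 4 3) = [8, 1, 4, 2, 3, 5, 6, 7, 0]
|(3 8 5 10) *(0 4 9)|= |(0 4 9)(3 8 5 10)|= 12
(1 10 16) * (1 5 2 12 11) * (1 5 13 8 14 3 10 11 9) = (1 11 5 2 12 9)(3 10 16 13 8 14) = [0, 11, 12, 10, 4, 2, 6, 7, 14, 1, 16, 5, 9, 8, 3, 15, 13]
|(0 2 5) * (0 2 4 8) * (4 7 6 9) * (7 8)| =4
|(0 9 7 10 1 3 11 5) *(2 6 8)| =24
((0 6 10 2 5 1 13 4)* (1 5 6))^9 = (0 1 13 4) = [1, 13, 2, 3, 0, 5, 6, 7, 8, 9, 10, 11, 12, 4]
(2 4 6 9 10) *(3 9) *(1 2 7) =(1 2 4 6 3 9 10 7) =[0, 2, 4, 9, 6, 5, 3, 1, 8, 10, 7]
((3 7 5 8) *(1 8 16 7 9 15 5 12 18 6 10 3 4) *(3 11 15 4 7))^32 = (1 18 15 9 7 10 16)(3 8 6 5 4 12 11) = [0, 18, 2, 8, 12, 4, 5, 10, 6, 7, 16, 3, 11, 13, 14, 9, 1, 17, 15]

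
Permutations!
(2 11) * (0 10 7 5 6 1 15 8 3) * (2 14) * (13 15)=(0 10 7 5 6 1 13 15 8 3)(2 11 14)=[10, 13, 11, 0, 4, 6, 1, 5, 3, 9, 7, 14, 12, 15, 2, 8]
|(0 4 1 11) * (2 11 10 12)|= 7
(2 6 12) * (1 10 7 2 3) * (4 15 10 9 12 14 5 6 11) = [0, 9, 11, 1, 15, 6, 14, 2, 8, 12, 7, 4, 3, 13, 5, 10] = (1 9 12 3)(2 11 4 15 10 7)(5 6 14)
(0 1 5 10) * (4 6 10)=[1, 5, 2, 3, 6, 4, 10, 7, 8, 9, 0]=(0 1 5 4 6 10)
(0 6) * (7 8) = (0 6)(7 8) = [6, 1, 2, 3, 4, 5, 0, 8, 7]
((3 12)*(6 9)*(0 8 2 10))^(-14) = (12)(0 2)(8 10) = [2, 1, 0, 3, 4, 5, 6, 7, 10, 9, 8, 11, 12]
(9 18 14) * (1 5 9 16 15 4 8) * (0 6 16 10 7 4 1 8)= (0 6 16 15 1 5 9 18 14 10 7 4)= [6, 5, 2, 3, 0, 9, 16, 4, 8, 18, 7, 11, 12, 13, 10, 1, 15, 17, 14]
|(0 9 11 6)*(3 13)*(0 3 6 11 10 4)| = 12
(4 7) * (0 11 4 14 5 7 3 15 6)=(0 11 4 3 15 6)(5 7 14)=[11, 1, 2, 15, 3, 7, 0, 14, 8, 9, 10, 4, 12, 13, 5, 6]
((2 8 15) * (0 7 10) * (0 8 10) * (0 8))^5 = (0 10 2 15 8 7) = [10, 1, 15, 3, 4, 5, 6, 0, 7, 9, 2, 11, 12, 13, 14, 8]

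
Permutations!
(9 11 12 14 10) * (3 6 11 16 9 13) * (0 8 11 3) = [8, 1, 2, 6, 4, 5, 3, 7, 11, 16, 13, 12, 14, 0, 10, 15, 9] = (0 8 11 12 14 10 13)(3 6)(9 16)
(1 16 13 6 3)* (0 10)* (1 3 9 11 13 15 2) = (0 10)(1 16 15 2)(6 9 11 13) = [10, 16, 1, 3, 4, 5, 9, 7, 8, 11, 0, 13, 12, 6, 14, 2, 15]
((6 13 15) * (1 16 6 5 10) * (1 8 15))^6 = (1 6)(5 8)(10 15)(13 16) = [0, 6, 2, 3, 4, 8, 1, 7, 5, 9, 15, 11, 12, 16, 14, 10, 13]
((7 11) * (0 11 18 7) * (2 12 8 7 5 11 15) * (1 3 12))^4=(0 3 18 15 12 5 2 8 11 1 7)=[3, 7, 8, 18, 4, 2, 6, 0, 11, 9, 10, 1, 5, 13, 14, 12, 16, 17, 15]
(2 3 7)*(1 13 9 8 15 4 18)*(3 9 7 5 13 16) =(1 16 3 5 13 7 2 9 8 15 4 18) =[0, 16, 9, 5, 18, 13, 6, 2, 15, 8, 10, 11, 12, 7, 14, 4, 3, 17, 1]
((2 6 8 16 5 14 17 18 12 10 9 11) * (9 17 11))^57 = (2 6 8 16 5 14 11)(10 17 18 12) = [0, 1, 6, 3, 4, 14, 8, 7, 16, 9, 17, 2, 10, 13, 11, 15, 5, 18, 12]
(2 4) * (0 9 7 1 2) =(0 9 7 1 2 4) =[9, 2, 4, 3, 0, 5, 6, 1, 8, 7]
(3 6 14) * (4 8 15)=[0, 1, 2, 6, 8, 5, 14, 7, 15, 9, 10, 11, 12, 13, 3, 4]=(3 6 14)(4 8 15)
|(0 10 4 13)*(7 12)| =4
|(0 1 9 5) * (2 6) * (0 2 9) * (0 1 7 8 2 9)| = 10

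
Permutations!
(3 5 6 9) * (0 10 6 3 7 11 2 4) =(0 10 6 9 7 11 2 4)(3 5) =[10, 1, 4, 5, 0, 3, 9, 11, 8, 7, 6, 2]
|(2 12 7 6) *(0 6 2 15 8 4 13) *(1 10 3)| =6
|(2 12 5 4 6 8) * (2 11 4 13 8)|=8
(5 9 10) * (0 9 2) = (0 9 10 5 2) = [9, 1, 0, 3, 4, 2, 6, 7, 8, 10, 5]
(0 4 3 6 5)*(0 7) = (0 4 3 6 5 7) = [4, 1, 2, 6, 3, 7, 5, 0]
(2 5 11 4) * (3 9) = (2 5 11 4)(3 9) = [0, 1, 5, 9, 2, 11, 6, 7, 8, 3, 10, 4]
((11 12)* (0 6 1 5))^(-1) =(0 5 1 6)(11 12) =[5, 6, 2, 3, 4, 1, 0, 7, 8, 9, 10, 12, 11]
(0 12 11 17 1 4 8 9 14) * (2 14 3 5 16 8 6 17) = (0 12 11 2 14)(1 4 6 17)(3 5 16 8 9) = [12, 4, 14, 5, 6, 16, 17, 7, 9, 3, 10, 2, 11, 13, 0, 15, 8, 1]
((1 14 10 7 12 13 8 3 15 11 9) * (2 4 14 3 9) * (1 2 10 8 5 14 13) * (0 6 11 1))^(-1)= (0 12 7 10 11 6)(1 15 3)(2 9 8 14 5 13 4)= [12, 15, 9, 1, 2, 13, 0, 10, 14, 8, 11, 6, 7, 4, 5, 3]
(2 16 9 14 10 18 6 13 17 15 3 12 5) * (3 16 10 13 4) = [0, 1, 10, 12, 3, 2, 4, 7, 8, 14, 18, 11, 5, 17, 13, 16, 9, 15, 6] = (2 10 18 6 4 3 12 5)(9 14 13 17 15 16)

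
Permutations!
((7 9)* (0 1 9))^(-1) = [7, 0, 2, 3, 4, 5, 6, 9, 8, 1] = (0 7 9 1)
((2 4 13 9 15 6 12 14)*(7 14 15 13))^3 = (15)(2 14 7 4)(9 13) = [0, 1, 14, 3, 2, 5, 6, 4, 8, 13, 10, 11, 12, 9, 7, 15]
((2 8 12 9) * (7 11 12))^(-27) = (2 11)(7 9)(8 12) = [0, 1, 11, 3, 4, 5, 6, 9, 12, 7, 10, 2, 8]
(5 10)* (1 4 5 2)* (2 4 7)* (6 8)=[0, 7, 1, 3, 5, 10, 8, 2, 6, 9, 4]=(1 7 2)(4 5 10)(6 8)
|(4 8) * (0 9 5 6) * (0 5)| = 2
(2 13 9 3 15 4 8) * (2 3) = (2 13 9)(3 15 4 8) = [0, 1, 13, 15, 8, 5, 6, 7, 3, 2, 10, 11, 12, 9, 14, 4]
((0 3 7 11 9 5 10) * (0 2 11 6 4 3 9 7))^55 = (0 11)(2 3)(4 10)(5 6)(7 9) = [11, 1, 3, 2, 10, 6, 5, 9, 8, 7, 4, 0]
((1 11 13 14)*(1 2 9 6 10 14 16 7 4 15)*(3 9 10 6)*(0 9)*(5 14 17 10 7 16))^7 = (0 9 3)(1 4 2 5 11 15 7 14 13)(10 17) = [9, 4, 5, 0, 2, 11, 6, 14, 8, 3, 17, 15, 12, 1, 13, 7, 16, 10]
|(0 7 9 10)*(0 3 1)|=6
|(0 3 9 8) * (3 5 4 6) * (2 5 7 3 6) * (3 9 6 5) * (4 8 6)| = |(0 7 9 6 5 8)(2 3 4)| = 6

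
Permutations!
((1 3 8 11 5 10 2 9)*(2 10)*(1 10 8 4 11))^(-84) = (1 9 11)(2 4 8)(3 10 5) = [0, 9, 4, 10, 8, 3, 6, 7, 2, 11, 5, 1]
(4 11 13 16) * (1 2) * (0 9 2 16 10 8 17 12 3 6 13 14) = (0 9 2 1 16 4 11 14)(3 6 13 10 8 17 12) = [9, 16, 1, 6, 11, 5, 13, 7, 17, 2, 8, 14, 3, 10, 0, 15, 4, 12]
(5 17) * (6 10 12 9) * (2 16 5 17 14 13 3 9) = (17)(2 16 5 14 13 3 9 6 10 12) = [0, 1, 16, 9, 4, 14, 10, 7, 8, 6, 12, 11, 2, 3, 13, 15, 5, 17]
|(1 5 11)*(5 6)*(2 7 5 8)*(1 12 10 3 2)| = |(1 6 8)(2 7 5 11 12 10 3)| = 21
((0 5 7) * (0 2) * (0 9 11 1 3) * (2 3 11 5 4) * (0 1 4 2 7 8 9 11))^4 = [7, 4, 3, 11, 0, 8, 6, 2, 9, 5, 10, 1] = (0 7 2 3 11 1 4)(5 8 9)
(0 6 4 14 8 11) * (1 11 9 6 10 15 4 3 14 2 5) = (0 10 15 4 2 5 1 11)(3 14 8 9 6) = [10, 11, 5, 14, 2, 1, 3, 7, 9, 6, 15, 0, 12, 13, 8, 4]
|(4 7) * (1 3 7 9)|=|(1 3 7 4 9)|=5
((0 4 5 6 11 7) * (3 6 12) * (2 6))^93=(0 12 6)(2 7 5)(3 11 4)=[12, 1, 7, 11, 3, 2, 0, 5, 8, 9, 10, 4, 6]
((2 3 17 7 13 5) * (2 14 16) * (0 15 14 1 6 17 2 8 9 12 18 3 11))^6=(0 12 15 18 14 3 16 2 8 11 9)=[12, 1, 8, 16, 4, 5, 6, 7, 11, 0, 10, 9, 15, 13, 3, 18, 2, 17, 14]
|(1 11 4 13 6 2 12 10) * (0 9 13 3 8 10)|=|(0 9 13 6 2 12)(1 11 4 3 8 10)|=6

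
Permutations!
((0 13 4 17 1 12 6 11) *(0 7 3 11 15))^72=(17)=[0, 1, 2, 3, 4, 5, 6, 7, 8, 9, 10, 11, 12, 13, 14, 15, 16, 17]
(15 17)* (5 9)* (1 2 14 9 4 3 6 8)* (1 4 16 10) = [0, 2, 14, 6, 3, 16, 8, 7, 4, 5, 1, 11, 12, 13, 9, 17, 10, 15] = (1 2 14 9 5 16 10)(3 6 8 4)(15 17)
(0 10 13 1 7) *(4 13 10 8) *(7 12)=(0 8 4 13 1 12 7)=[8, 12, 2, 3, 13, 5, 6, 0, 4, 9, 10, 11, 7, 1]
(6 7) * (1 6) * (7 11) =(1 6 11 7) =[0, 6, 2, 3, 4, 5, 11, 1, 8, 9, 10, 7]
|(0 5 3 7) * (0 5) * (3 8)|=|(3 7 5 8)|=4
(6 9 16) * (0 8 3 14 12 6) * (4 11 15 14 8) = (0 4 11 15 14 12 6 9 16)(3 8) = [4, 1, 2, 8, 11, 5, 9, 7, 3, 16, 10, 15, 6, 13, 12, 14, 0]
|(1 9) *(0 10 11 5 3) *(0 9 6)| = |(0 10 11 5 3 9 1 6)| = 8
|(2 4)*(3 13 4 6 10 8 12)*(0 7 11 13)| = |(0 7 11 13 4 2 6 10 8 12 3)| = 11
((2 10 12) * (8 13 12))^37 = (2 8 12 10 13) = [0, 1, 8, 3, 4, 5, 6, 7, 12, 9, 13, 11, 10, 2]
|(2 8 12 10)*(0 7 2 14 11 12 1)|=20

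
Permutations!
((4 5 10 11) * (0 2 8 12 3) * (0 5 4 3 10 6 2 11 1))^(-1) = (0 1 10 12 8 2 6 5 3 11) = [1, 10, 6, 11, 4, 3, 5, 7, 2, 9, 12, 0, 8]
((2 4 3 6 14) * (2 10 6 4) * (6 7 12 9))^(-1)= (3 4)(6 9 12 7 10 14)= [0, 1, 2, 4, 3, 5, 9, 10, 8, 12, 14, 11, 7, 13, 6]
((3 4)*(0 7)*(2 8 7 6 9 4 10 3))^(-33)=(0 9 2 7 6 4 8)(3 10)=[9, 1, 7, 10, 8, 5, 4, 6, 0, 2, 3]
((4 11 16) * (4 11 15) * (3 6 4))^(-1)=[0, 1, 2, 15, 6, 5, 3, 7, 8, 9, 10, 16, 12, 13, 14, 4, 11]=(3 15 4 6)(11 16)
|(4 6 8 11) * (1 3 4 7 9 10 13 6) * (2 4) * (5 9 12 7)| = 28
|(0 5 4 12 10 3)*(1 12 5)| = 10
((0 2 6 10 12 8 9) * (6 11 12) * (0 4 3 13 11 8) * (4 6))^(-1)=(0 12 11 13 3 4 10 6 9 8 2)=[12, 1, 0, 4, 10, 5, 9, 7, 2, 8, 6, 13, 11, 3]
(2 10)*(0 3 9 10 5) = [3, 1, 5, 9, 4, 0, 6, 7, 8, 10, 2] = (0 3 9 10 2 5)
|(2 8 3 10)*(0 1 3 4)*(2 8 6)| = 6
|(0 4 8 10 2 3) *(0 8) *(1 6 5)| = |(0 4)(1 6 5)(2 3 8 10)| = 12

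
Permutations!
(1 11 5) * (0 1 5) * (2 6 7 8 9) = (0 1 11)(2 6 7 8 9) = [1, 11, 6, 3, 4, 5, 7, 8, 9, 2, 10, 0]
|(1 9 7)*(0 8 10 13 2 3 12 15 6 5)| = 30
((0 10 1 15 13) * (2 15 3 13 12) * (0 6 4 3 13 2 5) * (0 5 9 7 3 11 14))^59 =(0 13 11 10 6 14 1 4)(2 3 7 9 12 15) =[13, 4, 3, 7, 0, 5, 14, 9, 8, 12, 6, 10, 15, 11, 1, 2]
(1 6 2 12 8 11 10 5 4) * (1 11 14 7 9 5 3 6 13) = (1 13)(2 12 8 14 7 9 5 4 11 10 3 6) = [0, 13, 12, 6, 11, 4, 2, 9, 14, 5, 3, 10, 8, 1, 7]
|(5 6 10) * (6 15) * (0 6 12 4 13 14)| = |(0 6 10 5 15 12 4 13 14)| = 9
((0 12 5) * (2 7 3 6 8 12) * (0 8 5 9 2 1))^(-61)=[1, 0, 6, 8, 4, 9, 12, 5, 2, 3, 10, 11, 7]=(0 1)(2 6 12 7 5 9 3 8)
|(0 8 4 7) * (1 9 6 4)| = |(0 8 1 9 6 4 7)| = 7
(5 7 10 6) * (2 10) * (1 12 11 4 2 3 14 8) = [0, 12, 10, 14, 2, 7, 5, 3, 1, 9, 6, 4, 11, 13, 8] = (1 12 11 4 2 10 6 5 7 3 14 8)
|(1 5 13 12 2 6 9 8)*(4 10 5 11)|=|(1 11 4 10 5 13 12 2 6 9 8)|=11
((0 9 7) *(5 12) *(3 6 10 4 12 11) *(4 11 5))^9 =[0, 1, 2, 6, 12, 5, 10, 7, 8, 9, 11, 3, 4] =(3 6 10 11)(4 12)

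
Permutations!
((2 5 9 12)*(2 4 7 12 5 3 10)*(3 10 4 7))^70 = (12) = [0, 1, 2, 3, 4, 5, 6, 7, 8, 9, 10, 11, 12]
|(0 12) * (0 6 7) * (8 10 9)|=|(0 12 6 7)(8 10 9)|=12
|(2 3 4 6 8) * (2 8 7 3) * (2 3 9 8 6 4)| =|(2 3)(6 7 9 8)| =4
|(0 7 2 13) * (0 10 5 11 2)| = 10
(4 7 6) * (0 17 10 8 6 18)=(0 17 10 8 6 4 7 18)=[17, 1, 2, 3, 7, 5, 4, 18, 6, 9, 8, 11, 12, 13, 14, 15, 16, 10, 0]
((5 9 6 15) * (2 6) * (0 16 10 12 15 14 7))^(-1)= (0 7 14 6 2 9 5 15 12 10 16)= [7, 1, 9, 3, 4, 15, 2, 14, 8, 5, 16, 11, 10, 13, 6, 12, 0]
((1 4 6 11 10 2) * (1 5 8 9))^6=(1 5 11)(2 6 9)(4 8 10)=[0, 5, 6, 3, 8, 11, 9, 7, 10, 2, 4, 1]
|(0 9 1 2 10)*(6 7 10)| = |(0 9 1 2 6 7 10)| = 7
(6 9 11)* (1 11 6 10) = (1 11 10)(6 9) = [0, 11, 2, 3, 4, 5, 9, 7, 8, 6, 1, 10]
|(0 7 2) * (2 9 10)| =5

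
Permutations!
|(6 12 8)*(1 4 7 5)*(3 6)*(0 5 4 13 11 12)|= |(0 5 1 13 11 12 8 3 6)(4 7)|= 18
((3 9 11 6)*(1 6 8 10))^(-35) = [0, 1, 2, 3, 4, 5, 6, 7, 8, 9, 10, 11] = (11)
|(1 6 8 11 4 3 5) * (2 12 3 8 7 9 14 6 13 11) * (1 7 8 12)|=13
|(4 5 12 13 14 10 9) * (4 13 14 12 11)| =|(4 5 11)(9 13 12 14 10)| =15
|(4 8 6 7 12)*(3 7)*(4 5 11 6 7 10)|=|(3 10 4 8 7 12 5 11 6)|=9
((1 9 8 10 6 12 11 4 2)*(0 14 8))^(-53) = [8, 0, 9, 3, 1, 5, 11, 7, 6, 14, 12, 2, 4, 13, 10] = (0 8 6 11 2 9 14 10 12 4 1)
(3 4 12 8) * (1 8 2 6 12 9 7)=(1 8 3 4 9 7)(2 6 12)=[0, 8, 6, 4, 9, 5, 12, 1, 3, 7, 10, 11, 2]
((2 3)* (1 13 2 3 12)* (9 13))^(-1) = [0, 12, 13, 3, 4, 5, 6, 7, 8, 1, 10, 11, 2, 9] = (1 12 2 13 9)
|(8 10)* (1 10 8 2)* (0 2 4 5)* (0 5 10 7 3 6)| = 6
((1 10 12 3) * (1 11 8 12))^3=(1 10)(3 12 8 11)=[0, 10, 2, 12, 4, 5, 6, 7, 11, 9, 1, 3, 8]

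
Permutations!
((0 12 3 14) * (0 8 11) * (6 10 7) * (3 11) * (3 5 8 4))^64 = (0 12 11)(3 14 4)(6 10 7) = [12, 1, 2, 14, 3, 5, 10, 6, 8, 9, 7, 0, 11, 13, 4]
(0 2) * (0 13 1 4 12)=[2, 4, 13, 3, 12, 5, 6, 7, 8, 9, 10, 11, 0, 1]=(0 2 13 1 4 12)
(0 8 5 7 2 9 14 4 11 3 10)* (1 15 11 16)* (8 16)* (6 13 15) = (0 16 1 6 13 15 11 3 10)(2 9 14 4 8 5 7) = [16, 6, 9, 10, 8, 7, 13, 2, 5, 14, 0, 3, 12, 15, 4, 11, 1]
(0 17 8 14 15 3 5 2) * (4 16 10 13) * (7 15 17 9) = (0 9 7 15 3 5 2)(4 16 10 13)(8 14 17) = [9, 1, 0, 5, 16, 2, 6, 15, 14, 7, 13, 11, 12, 4, 17, 3, 10, 8]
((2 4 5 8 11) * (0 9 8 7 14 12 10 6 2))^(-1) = [11, 1, 6, 3, 2, 4, 10, 5, 9, 0, 12, 8, 14, 13, 7] = (0 11 8 9)(2 6 10 12 14 7 5 4)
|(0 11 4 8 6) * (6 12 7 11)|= |(0 6)(4 8 12 7 11)|= 10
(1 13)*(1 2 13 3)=(1 3)(2 13)=[0, 3, 13, 1, 4, 5, 6, 7, 8, 9, 10, 11, 12, 2]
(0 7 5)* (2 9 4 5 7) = (0 2 9 4 5) = [2, 1, 9, 3, 5, 0, 6, 7, 8, 4]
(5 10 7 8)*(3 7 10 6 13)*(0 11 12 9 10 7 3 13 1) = (13)(0 11 12 9 10 7 8 5 6 1) = [11, 0, 2, 3, 4, 6, 1, 8, 5, 10, 7, 12, 9, 13]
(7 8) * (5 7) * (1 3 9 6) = [0, 3, 2, 9, 4, 7, 1, 8, 5, 6] = (1 3 9 6)(5 7 8)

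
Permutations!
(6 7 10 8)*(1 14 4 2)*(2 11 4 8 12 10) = [0, 14, 1, 3, 11, 5, 7, 2, 6, 9, 12, 4, 10, 13, 8] = (1 14 8 6 7 2)(4 11)(10 12)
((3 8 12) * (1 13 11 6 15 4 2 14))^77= (1 4 11 14 15 13 2 6)(3 12 8)= [0, 4, 6, 12, 11, 5, 1, 7, 3, 9, 10, 14, 8, 2, 15, 13]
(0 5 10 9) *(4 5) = (0 4 5 10 9) = [4, 1, 2, 3, 5, 10, 6, 7, 8, 0, 9]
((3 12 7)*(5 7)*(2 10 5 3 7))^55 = (2 10 5)(3 12) = [0, 1, 10, 12, 4, 2, 6, 7, 8, 9, 5, 11, 3]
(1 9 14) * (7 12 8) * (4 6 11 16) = (1 9 14)(4 6 11 16)(7 12 8) = [0, 9, 2, 3, 6, 5, 11, 12, 7, 14, 10, 16, 8, 13, 1, 15, 4]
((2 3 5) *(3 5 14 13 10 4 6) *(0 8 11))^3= [0, 1, 5, 10, 14, 2, 13, 7, 8, 9, 3, 11, 12, 6, 4]= (2 5)(3 10)(4 14)(6 13)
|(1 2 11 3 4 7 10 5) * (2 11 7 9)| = |(1 11 3 4 9 2 7 10 5)| = 9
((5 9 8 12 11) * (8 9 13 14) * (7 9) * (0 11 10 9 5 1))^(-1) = [1, 11, 2, 3, 4, 7, 6, 9, 14, 10, 12, 0, 8, 5, 13] = (0 1 11)(5 7 9 10 12 8 14 13)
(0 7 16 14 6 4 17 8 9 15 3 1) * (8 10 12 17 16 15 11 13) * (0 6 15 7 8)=(0 8 9 11 13)(1 6 4 16 14 15 3)(10 12 17)=[8, 6, 2, 1, 16, 5, 4, 7, 9, 11, 12, 13, 17, 0, 15, 3, 14, 10]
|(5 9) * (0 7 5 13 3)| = |(0 7 5 9 13 3)| = 6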